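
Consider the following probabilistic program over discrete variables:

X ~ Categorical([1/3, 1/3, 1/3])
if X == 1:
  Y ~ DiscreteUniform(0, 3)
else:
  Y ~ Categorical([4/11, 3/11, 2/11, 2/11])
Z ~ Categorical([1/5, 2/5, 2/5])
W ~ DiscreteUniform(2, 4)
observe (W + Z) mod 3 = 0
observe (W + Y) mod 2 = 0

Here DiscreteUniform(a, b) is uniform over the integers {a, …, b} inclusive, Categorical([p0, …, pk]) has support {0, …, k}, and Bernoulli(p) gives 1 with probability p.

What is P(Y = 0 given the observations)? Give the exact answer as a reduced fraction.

Enumerate traces; 18 have nonzero weight after conditioning:
  (X=0, Y=0, Z=1, W=2) weight 8/495
  (X=0, Y=0, Z=2, W=4) weight 8/495
  (X=0, Y=1, Z=0, W=3) weight 1/165
  (X=0, Y=2, Z=1, W=2) weight 4/495
  (X=0, Y=2, Z=2, W=4) weight 4/495
  (X=0, Y=3, Z=0, W=3) weight 2/495
  (X=1, Y=0, Z=1, W=2) weight 1/90
  (X=1, Y=0, Z=2, W=4) weight 1/90
  … 10 more
Group by Y:
  weight(Y=0) = 43/495
  weight(Y=1) = 7/396
  weight(Y=2) = 3/55
  weight(Y=3) = 3/220
Total weight = 43/495 + 7/396 + 3/55 + 3/220 = 19/110
P(Y=0 | obs) = 43/495 / 19/110 = 86/171
P(Y=1 | obs) = 7/396 / 19/110 = 35/342
P(Y=2 | obs) = 3/55 / 19/110 = 6/19
P(Y=3 | obs) = 3/220 / 19/110 = 3/38

P(Y = 0 | obs) = 86/171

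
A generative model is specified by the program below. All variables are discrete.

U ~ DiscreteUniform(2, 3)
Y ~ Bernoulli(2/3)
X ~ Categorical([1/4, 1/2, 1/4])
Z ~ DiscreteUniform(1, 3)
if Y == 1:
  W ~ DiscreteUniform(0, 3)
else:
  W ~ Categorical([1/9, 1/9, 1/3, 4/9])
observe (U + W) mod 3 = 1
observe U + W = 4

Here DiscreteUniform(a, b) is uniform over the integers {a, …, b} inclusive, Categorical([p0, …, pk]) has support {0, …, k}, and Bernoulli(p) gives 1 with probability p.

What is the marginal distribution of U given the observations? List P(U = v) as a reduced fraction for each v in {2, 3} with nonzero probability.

Enumerate traces; 36 have nonzero weight after conditioning:
  (U=2, Y=0, X=0, Z=1, W=2) weight 1/216
  (U=2, Y=0, X=0, Z=2, W=2) weight 1/216
  (U=2, Y=0, X=0, Z=3, W=2) weight 1/216
  (U=2, Y=0, X=1, Z=1, W=2) weight 1/108
  (U=2, Y=0, X=1, Z=2, W=2) weight 1/108
  (U=2, Y=0, X=1, Z=3, W=2) weight 1/108
  (U=2, Y=0, X=2, Z=1, W=2) weight 1/216
  (U=2, Y=0, X=2, Z=2, W=2) weight 1/216
  (U=3, Y=0, X=0, Z=1, W=1) weight 1/648
  … 27 more
Group by U:
  weight(U=2) = 5/36
  weight(U=3) = 11/108
Total weight = 5/36 + 11/108 = 13/54
P(U=2 | obs) = 5/36 / 13/54 = 15/26
P(U=3 | obs) = 11/108 / 13/54 = 11/26

P(U=2) = 15/26, P(U=3) = 11/26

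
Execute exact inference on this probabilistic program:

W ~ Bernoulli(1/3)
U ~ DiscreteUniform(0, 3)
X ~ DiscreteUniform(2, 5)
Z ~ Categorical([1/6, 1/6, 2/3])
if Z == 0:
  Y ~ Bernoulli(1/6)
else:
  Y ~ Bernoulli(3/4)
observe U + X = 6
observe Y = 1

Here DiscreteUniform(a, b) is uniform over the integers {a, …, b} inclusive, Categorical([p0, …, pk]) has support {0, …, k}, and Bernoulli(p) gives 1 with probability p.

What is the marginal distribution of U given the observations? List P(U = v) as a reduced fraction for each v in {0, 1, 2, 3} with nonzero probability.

Enumerate traces; 18 have nonzero weight after conditioning:
  (W=0, U=1, X=5, Z=0, Y=1) weight 1/864
  (W=0, U=1, X=5, Z=1, Y=1) weight 1/192
  (W=0, U=1, X=5, Z=2, Y=1) weight 1/48
  (W=0, U=2, X=4, Z=0, Y=1) weight 1/864
  (W=0, U=2, X=4, Z=1, Y=1) weight 1/192
  (W=0, U=2, X=4, Z=2, Y=1) weight 1/48
  (W=0, U=3, X=3, Z=0, Y=1) weight 1/864
  (W=0, U=3, X=3, Z=1, Y=1) weight 1/192
  … 10 more
Group by U:
  weight(U=1) = 47/1152
  weight(U=2) = 47/1152
  weight(U=3) = 47/1152
Total weight = 47/1152 + 47/1152 + 47/1152 = 47/384
P(U=1 | obs) = 47/1152 / 47/384 = 1/3
P(U=2 | obs) = 47/1152 / 47/384 = 1/3
P(U=3 | obs) = 47/1152 / 47/384 = 1/3

P(U=1) = 1/3, P(U=2) = 1/3, P(U=3) = 1/3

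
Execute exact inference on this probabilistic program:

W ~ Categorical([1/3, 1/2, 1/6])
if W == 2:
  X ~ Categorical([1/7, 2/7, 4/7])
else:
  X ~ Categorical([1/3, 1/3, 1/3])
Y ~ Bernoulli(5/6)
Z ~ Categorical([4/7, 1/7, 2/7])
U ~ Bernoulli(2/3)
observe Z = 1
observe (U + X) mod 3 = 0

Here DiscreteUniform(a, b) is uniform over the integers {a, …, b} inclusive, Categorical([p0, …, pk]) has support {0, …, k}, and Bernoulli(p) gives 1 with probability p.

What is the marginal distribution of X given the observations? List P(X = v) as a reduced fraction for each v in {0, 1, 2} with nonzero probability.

Enumerate traces; 12 have nonzero weight after conditioning:
  (W=0, X=0, Y=0, Z=1, U=0) weight 1/1134
  (W=0, X=0, Y=1, Z=1, U=0) weight 5/1134
  (W=0, X=2, Y=0, Z=1, U=1) weight 1/567
  (W=0, X=2, Y=1, Z=1, U=1) weight 5/567
  (W=1, X=0, Y=0, Z=1, U=0) weight 1/756
  (W=1, X=0, Y=1, Z=1, U=0) weight 5/756
  (W=1, X=2, Y=0, Z=1, U=1) weight 1/378
  (W=1, X=2, Y=1, Z=1, U=1) weight 5/378
  … 4 more
Group by X:
  weight(X=0) = 19/1323
  weight(X=2) = 47/1323
Total weight = 19/1323 + 47/1323 = 22/441
P(X=0 | obs) = 19/1323 / 22/441 = 19/66
P(X=2 | obs) = 47/1323 / 22/441 = 47/66

P(X=0) = 19/66, P(X=2) = 47/66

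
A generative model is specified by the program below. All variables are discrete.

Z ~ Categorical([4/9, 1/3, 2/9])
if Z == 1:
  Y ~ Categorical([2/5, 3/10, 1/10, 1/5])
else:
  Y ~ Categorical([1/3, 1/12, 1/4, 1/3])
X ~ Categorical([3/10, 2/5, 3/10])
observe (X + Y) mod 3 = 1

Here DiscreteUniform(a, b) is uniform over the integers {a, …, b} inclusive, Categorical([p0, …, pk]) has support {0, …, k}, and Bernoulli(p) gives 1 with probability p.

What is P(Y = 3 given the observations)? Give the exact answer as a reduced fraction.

P(Y = 3 | obs) = 13/41

Enumerate traces; 12 have nonzero weight after conditioning:
  (Z=0, Y=0, X=1) weight 8/135
  (Z=0, Y=1, X=0) weight 1/90
  (Z=0, Y=2, X=2) weight 1/30
  (Z=0, Y=3, X=1) weight 8/135
  (Z=1, Y=0, X=1) weight 4/75
  (Z=1, Y=1, X=0) weight 3/100
  (Z=1, Y=2, X=2) weight 1/100
  (Z=1, Y=3, X=1) weight 2/75
  … 4 more
Group by Y:
  weight(Y=0) = 32/225
  weight(Y=1) = 7/150
  weight(Y=2) = 3/50
  weight(Y=3) = 26/225
Total weight = 32/225 + 7/150 + 3/50 + 26/225 = 82/225
P(Y=0 | obs) = 32/225 / 82/225 = 16/41
P(Y=1 | obs) = 7/150 / 82/225 = 21/164
P(Y=2 | obs) = 3/50 / 82/225 = 27/164
P(Y=3 | obs) = 26/225 / 82/225 = 13/41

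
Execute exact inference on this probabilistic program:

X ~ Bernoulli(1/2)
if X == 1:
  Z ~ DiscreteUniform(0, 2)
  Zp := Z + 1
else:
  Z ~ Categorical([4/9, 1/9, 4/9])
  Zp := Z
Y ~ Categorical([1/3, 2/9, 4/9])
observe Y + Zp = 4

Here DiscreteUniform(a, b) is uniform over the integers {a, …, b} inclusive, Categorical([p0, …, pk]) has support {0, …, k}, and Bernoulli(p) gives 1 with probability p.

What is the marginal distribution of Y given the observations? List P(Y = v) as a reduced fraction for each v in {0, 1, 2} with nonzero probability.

P(Y=1) = 3/17, P(Y=2) = 14/17

Enumerate traces; 3 have nonzero weight after conditioning:
  (X=0, Z=2, Y=2) weight 8/81
  (X=1, Z=1, Y=2) weight 2/27
  (X=1, Z=2, Y=1) weight 1/27
Group by Y:
  weight(Y=1) = 1/27
  weight(Y=2) = 14/81
Total weight = 1/27 + 14/81 = 17/81
P(Y=1 | obs) = 1/27 / 17/81 = 3/17
P(Y=2 | obs) = 14/81 / 17/81 = 14/17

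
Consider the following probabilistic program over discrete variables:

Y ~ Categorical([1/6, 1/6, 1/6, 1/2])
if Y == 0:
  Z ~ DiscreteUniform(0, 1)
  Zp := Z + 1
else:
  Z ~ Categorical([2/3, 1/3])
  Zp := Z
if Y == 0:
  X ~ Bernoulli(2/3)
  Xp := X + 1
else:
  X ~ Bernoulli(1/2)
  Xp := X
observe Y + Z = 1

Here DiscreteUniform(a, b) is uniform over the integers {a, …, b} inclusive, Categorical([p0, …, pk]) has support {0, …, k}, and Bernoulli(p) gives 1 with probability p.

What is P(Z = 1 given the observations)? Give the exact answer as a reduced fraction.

P(Z = 1 | obs) = 3/7

Enumerate traces; 4 have nonzero weight after conditioning:
  (Y=0, Z=1, X=0) weight 1/36
  (Y=0, Z=1, X=1) weight 1/18
  (Y=1, Z=0, X=0) weight 1/18
  (Y=1, Z=0, X=1) weight 1/18
Group by Z:
  weight(Z=0) = 1/9
  weight(Z=1) = 1/12
Total weight = 1/9 + 1/12 = 7/36
P(Z=0 | obs) = 1/9 / 7/36 = 4/7
P(Z=1 | obs) = 1/12 / 7/36 = 3/7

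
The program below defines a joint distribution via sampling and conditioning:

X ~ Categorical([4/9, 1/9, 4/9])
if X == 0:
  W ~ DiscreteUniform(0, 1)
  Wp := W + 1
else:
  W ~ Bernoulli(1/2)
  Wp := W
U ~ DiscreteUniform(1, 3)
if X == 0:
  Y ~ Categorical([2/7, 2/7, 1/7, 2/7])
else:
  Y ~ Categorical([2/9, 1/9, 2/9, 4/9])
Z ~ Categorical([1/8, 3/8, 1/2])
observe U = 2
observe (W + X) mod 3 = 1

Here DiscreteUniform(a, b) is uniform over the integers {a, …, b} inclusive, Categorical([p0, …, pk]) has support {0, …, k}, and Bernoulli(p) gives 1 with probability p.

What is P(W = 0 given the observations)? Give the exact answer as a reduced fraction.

Enumerate traces; 24 have nonzero weight after conditioning:
  (X=0, W=1, U=2, Y=0, Z=0) weight 1/378
  (X=0, W=1, U=2, Y=0, Z=1) weight 1/126
  (X=0, W=1, U=2, Y=0, Z=2) weight 2/189
  (X=0, W=1, U=2, Y=1, Z=0) weight 1/378
  (X=0, W=1, U=2, Y=1, Z=1) weight 1/126
  (X=0, W=1, U=2, Y=1, Z=2) weight 2/189
  (X=0, W=1, U=2, Y=2, Z=0) weight 1/756
  (X=0, W=1, U=2, Y=2, Z=1) weight 1/252
  (X=1, W=0, U=2, Y=0, Z=0) weight 1/1944
  … 15 more
Group by W:
  weight(W=0) = 1/54
  weight(W=1) = 2/27
Total weight = 1/54 + 2/27 = 5/54
P(W=0 | obs) = 1/54 / 5/54 = 1/5
P(W=1 | obs) = 2/27 / 5/54 = 4/5

P(W = 0 | obs) = 1/5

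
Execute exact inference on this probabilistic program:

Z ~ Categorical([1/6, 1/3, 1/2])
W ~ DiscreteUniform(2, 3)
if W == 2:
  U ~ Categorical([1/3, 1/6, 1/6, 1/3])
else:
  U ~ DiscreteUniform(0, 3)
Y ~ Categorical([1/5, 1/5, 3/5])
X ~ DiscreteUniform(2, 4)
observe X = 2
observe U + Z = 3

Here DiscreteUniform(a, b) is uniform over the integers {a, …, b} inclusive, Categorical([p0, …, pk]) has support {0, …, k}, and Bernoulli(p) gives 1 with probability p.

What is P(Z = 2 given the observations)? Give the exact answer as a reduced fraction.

Enumerate traces; 18 have nonzero weight after conditioning:
  (Z=0, W=2, U=3, Y=0, X=2) weight 1/540
  (Z=0, W=2, U=3, Y=1, X=2) weight 1/540
  (Z=0, W=2, U=3, Y=2, X=2) weight 1/180
  (Z=0, W=3, U=3, Y=0, X=2) weight 1/720
  (Z=0, W=3, U=3, Y=1, X=2) weight 1/720
  (Z=0, W=3, U=3, Y=2, X=2) weight 1/240
  (Z=1, W=2, U=2, Y=0, X=2) weight 1/540
  (Z=1, W=2, U=2, Y=1, X=2) weight 1/540
  (Z=2, W=2, U=1, Y=0, X=2) weight 1/360
  … 9 more
Group by Z:
  weight(Z=0) = 7/432
  weight(Z=1) = 5/216
  weight(Z=2) = 5/144
Total weight = 7/432 + 5/216 + 5/144 = 2/27
P(Z=0 | obs) = 7/432 / 2/27 = 7/32
P(Z=1 | obs) = 5/216 / 2/27 = 5/16
P(Z=2 | obs) = 5/144 / 2/27 = 15/32

P(Z = 2 | obs) = 15/32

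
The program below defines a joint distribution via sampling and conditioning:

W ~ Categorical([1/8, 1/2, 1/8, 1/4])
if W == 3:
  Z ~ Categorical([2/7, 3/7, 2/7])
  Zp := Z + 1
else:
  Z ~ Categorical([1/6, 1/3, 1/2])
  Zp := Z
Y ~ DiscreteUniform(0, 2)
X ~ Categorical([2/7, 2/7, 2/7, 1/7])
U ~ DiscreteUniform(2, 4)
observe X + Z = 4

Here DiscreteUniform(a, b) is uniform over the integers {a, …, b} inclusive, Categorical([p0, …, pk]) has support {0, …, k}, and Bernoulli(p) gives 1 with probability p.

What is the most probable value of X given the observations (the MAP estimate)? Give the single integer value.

argmax_v P(X = v | obs) = 2

Enumerate traces; 72 have nonzero weight after conditioning:
  (W=0, Z=1, Y=0, X=3, U=2) weight 1/1512
  (W=0, Z=1, Y=0, X=3, U=3) weight 1/1512
  (W=0, Z=1, Y=0, X=3, U=4) weight 1/1512
  (W=0, Z=1, Y=1, X=3, U=2) weight 1/1512
  (W=0, Z=1, Y=1, X=3, U=3) weight 1/1512
  (W=0, Z=1, Y=1, X=3, U=4) weight 1/1512
  (W=0, Z=1, Y=2, X=3, U=2) weight 1/1512
  (W=0, Z=1, Y=2, X=3, U=3) weight 1/1512
  (W=0, Z=2, Y=0, X=2, U=2) weight 1/504
  … 63 more
Group by X:
  weight(X=2) = 25/196
  weight(X=3) = 5/98
Total weight = 25/196 + 5/98 = 5/28
P(X=2 | obs) = 25/196 / 5/28 = 5/7
P(X=3 | obs) = 5/98 / 5/28 = 2/7
argmax = 2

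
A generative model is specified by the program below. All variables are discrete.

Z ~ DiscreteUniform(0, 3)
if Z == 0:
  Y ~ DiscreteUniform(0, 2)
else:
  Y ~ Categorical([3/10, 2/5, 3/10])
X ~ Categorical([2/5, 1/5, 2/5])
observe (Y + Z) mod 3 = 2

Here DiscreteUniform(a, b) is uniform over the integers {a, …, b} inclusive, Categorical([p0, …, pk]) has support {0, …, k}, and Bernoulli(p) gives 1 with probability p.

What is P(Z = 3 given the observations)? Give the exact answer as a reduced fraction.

P(Z = 3 | obs) = 9/40

Enumerate traces; 12 have nonzero weight after conditioning:
  (Z=0, Y=2, X=0) weight 1/30
  (Z=0, Y=2, X=1) weight 1/60
  (Z=0, Y=2, X=2) weight 1/30
  (Z=1, Y=1, X=0) weight 1/25
  (Z=1, Y=1, X=1) weight 1/50
  (Z=1, Y=1, X=2) weight 1/25
  (Z=2, Y=0, X=0) weight 3/100
  (Z=2, Y=0, X=1) weight 3/200
  (Z=3, Y=2, X=0) weight 3/100
  … 3 more
Group by Z:
  weight(Z=0) = 1/12
  weight(Z=1) = 1/10
  weight(Z=2) = 3/40
  weight(Z=3) = 3/40
Total weight = 1/12 + 1/10 + 3/40 + 3/40 = 1/3
P(Z=0 | obs) = 1/12 / 1/3 = 1/4
P(Z=1 | obs) = 1/10 / 1/3 = 3/10
P(Z=2 | obs) = 3/40 / 1/3 = 9/40
P(Z=3 | obs) = 3/40 / 1/3 = 9/40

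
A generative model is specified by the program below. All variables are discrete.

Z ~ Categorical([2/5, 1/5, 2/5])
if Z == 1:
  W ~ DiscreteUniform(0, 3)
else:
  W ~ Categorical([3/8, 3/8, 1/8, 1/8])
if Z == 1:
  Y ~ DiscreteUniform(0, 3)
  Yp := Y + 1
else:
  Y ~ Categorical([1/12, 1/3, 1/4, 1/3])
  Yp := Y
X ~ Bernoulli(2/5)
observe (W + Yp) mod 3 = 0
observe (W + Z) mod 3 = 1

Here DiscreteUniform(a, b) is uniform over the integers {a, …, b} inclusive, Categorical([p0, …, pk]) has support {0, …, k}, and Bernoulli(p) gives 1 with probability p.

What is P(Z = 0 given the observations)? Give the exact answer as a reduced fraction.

P(Z = 0 | obs) = 9/19

Enumerate traces; 8 have nonzero weight after conditioning:
  (Z=0, W=1, Y=2, X=0) weight 9/400
  (Z=0, W=1, Y=2, X=1) weight 3/200
  (Z=1, W=0, Y=2, X=0) weight 3/400
  (Z=1, W=0, Y=2, X=1) weight 1/200
  (Z=1, W=3, Y=2, X=0) weight 3/400
  (Z=1, W=3, Y=2, X=1) weight 1/200
  (Z=2, W=2, Y=1, X=0) weight 1/100
  (Z=2, W=2, Y=1, X=1) weight 1/150
Group by Z:
  weight(Z=0) = 3/80
  weight(Z=1) = 1/40
  weight(Z=2) = 1/60
Total weight = 3/80 + 1/40 + 1/60 = 19/240
P(Z=0 | obs) = 3/80 / 19/240 = 9/19
P(Z=1 | obs) = 1/40 / 19/240 = 6/19
P(Z=2 | obs) = 1/60 / 19/240 = 4/19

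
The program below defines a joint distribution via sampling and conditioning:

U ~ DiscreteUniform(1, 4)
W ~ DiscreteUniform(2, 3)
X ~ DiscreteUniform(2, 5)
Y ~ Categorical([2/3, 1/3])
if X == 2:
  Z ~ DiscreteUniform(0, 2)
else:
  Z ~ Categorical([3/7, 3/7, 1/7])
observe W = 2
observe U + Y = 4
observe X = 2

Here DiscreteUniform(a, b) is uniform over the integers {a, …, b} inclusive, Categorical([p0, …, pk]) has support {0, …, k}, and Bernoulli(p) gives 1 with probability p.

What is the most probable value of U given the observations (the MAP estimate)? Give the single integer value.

argmax_v P(U = v | obs) = 4

Enumerate traces; 6 have nonzero weight after conditioning:
  (U=3, W=2, X=2, Y=1, Z=0) weight 1/288
  (U=3, W=2, X=2, Y=1, Z=1) weight 1/288
  (U=3, W=2, X=2, Y=1, Z=2) weight 1/288
  (U=4, W=2, X=2, Y=0, Z=0) weight 1/144
  (U=4, W=2, X=2, Y=0, Z=1) weight 1/144
  (U=4, W=2, X=2, Y=0, Z=2) weight 1/144
Group by U:
  weight(U=3) = 1/96
  weight(U=4) = 1/48
Total weight = 1/96 + 1/48 = 1/32
P(U=3 | obs) = 1/96 / 1/32 = 1/3
P(U=4 | obs) = 1/48 / 1/32 = 2/3
argmax = 4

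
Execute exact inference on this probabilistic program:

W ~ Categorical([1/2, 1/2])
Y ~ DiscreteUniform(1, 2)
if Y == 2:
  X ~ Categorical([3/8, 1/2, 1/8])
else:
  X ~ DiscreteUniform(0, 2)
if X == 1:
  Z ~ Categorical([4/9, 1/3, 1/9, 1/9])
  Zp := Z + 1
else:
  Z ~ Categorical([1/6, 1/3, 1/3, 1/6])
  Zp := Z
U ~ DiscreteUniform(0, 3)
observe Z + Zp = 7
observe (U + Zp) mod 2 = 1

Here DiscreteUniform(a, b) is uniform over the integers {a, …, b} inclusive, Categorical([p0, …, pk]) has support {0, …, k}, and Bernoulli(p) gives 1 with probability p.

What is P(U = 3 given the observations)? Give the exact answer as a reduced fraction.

P(U = 3 | obs) = 1/2

Enumerate traces; 8 have nonzero weight after conditioning:
  (W=0, Y=1, X=1, Z=3, U=1) weight 1/432
  (W=0, Y=1, X=1, Z=3, U=3) weight 1/432
  (W=0, Y=2, X=1, Z=3, U=1) weight 1/288
  (W=0, Y=2, X=1, Z=3, U=3) weight 1/288
  (W=1, Y=1, X=1, Z=3, U=1) weight 1/432
  (W=1, Y=1, X=1, Z=3, U=3) weight 1/432
  (W=1, Y=2, X=1, Z=3, U=1) weight 1/288
  (W=1, Y=2, X=1, Z=3, U=3) weight 1/288
Group by U:
  weight(U=1) = 5/432
  weight(U=3) = 5/432
Total weight = 5/432 + 5/432 = 5/216
P(U=1 | obs) = 5/432 / 5/216 = 1/2
P(U=3 | obs) = 5/432 / 5/216 = 1/2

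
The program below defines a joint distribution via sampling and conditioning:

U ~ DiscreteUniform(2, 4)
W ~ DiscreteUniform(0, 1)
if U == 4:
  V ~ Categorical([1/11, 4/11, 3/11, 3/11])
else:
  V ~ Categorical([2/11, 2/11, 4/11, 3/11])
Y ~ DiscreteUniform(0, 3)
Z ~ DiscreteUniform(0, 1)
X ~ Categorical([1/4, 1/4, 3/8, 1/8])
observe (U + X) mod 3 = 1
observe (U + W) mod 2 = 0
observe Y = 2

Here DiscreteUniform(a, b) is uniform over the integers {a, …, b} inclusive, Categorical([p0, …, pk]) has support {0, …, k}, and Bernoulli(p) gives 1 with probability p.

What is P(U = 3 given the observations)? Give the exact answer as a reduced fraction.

P(U = 3 | obs) = 1/4

Enumerate traces; 32 have nonzero weight after conditioning:
  (U=2, W=0, V=0, Y=2, Z=0, X=2) weight 1/704
  (U=2, W=0, V=0, Y=2, Z=1, X=2) weight 1/704
  (U=2, W=0, V=1, Y=2, Z=0, X=2) weight 1/704
  (U=2, W=0, V=1, Y=2, Z=1, X=2) weight 1/704
  (U=2, W=0, V=2, Y=2, Z=0, X=2) weight 1/352
  (U=2, W=0, V=2, Y=2, Z=1, X=2) weight 1/352
  (U=2, W=0, V=3, Y=2, Z=0, X=2) weight 3/1408
  (U=2, W=0, V=3, Y=2, Z=1, X=2) weight 3/1408
  (U=3, W=1, V=0, Y=2, Z=0, X=1) weight 1/1056
  (U=4, W=0, V=0, Y=2, Z=0, X=0) weight 1/2112
  … 22 more
Group by U:
  weight(U=2) = 1/64
  weight(U=3) = 1/96
  weight(U=4) = 1/64
Total weight = 1/64 + 1/96 + 1/64 = 1/24
P(U=2 | obs) = 1/64 / 1/24 = 3/8
P(U=3 | obs) = 1/96 / 1/24 = 1/4
P(U=4 | obs) = 1/64 / 1/24 = 3/8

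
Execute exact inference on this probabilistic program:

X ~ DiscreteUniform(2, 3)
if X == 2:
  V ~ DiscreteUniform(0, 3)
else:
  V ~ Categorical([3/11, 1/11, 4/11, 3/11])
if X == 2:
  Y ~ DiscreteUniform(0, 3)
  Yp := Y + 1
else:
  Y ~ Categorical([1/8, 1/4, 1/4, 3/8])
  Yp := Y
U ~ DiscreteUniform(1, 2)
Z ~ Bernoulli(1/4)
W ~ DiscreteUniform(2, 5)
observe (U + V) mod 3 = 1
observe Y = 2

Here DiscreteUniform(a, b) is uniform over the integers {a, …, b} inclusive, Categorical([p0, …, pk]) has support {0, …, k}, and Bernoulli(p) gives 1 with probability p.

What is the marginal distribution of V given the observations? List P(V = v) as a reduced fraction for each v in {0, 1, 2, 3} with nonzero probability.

P(V=0) = 23/73, P(V=2) = 27/73, P(V=3) = 23/73

Enumerate traces; 48 have nonzero weight after conditioning:
  (X=2, V=0, Y=2, U=1, Z=0, W=2) weight 3/1024
  (X=2, V=0, Y=2, U=1, Z=0, W=3) weight 3/1024
  (X=2, V=0, Y=2, U=1, Z=0, W=4) weight 3/1024
  (X=2, V=0, Y=2, U=1, Z=0, W=5) weight 3/1024
  (X=2, V=0, Y=2, U=1, Z=1, W=2) weight 1/1024
  (X=2, V=0, Y=2, U=1, Z=1, W=3) weight 1/1024
  (X=2, V=0, Y=2, U=1, Z=1, W=4) weight 1/1024
  (X=2, V=0, Y=2, U=1, Z=1, W=5) weight 1/1024
  (X=2, V=2, Y=2, U=2, Z=0, W=2) weight 3/1024
  (X=2, V=3, Y=2, U=1, Z=0, W=2) weight 3/1024
  … 38 more
Group by V:
  weight(V=0) = 23/704
  weight(V=2) = 27/704
  weight(V=3) = 23/704
Total weight = 23/704 + 27/704 + 23/704 = 73/704
P(V=0 | obs) = 23/704 / 73/704 = 23/73
P(V=2 | obs) = 27/704 / 73/704 = 27/73
P(V=3 | obs) = 23/704 / 73/704 = 23/73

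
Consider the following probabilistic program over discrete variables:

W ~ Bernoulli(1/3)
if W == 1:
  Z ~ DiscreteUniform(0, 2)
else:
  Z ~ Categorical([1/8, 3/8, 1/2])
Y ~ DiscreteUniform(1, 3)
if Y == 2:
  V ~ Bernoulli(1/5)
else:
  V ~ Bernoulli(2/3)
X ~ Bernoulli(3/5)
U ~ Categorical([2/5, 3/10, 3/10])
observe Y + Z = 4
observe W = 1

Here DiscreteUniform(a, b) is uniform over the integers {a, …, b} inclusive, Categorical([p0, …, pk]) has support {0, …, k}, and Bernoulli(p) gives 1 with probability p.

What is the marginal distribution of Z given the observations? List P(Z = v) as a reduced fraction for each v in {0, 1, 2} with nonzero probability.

Enumerate traces; 24 have nonzero weight after conditioning:
  (W=1, Z=1, Y=3, V=0, X=0, U=0) weight 4/2025
  (W=1, Z=1, Y=3, V=0, X=0, U=1) weight 1/675
  (W=1, Z=1, Y=3, V=0, X=0, U=2) weight 1/675
  (W=1, Z=1, Y=3, V=0, X=1, U=0) weight 2/675
  (W=1, Z=1, Y=3, V=0, X=1, U=1) weight 1/450
  (W=1, Z=1, Y=3, V=0, X=1, U=2) weight 1/450
  (W=1, Z=1, Y=3, V=1, X=0, U=0) weight 8/2025
  (W=1, Z=1, Y=3, V=1, X=0, U=1) weight 2/675
  (W=1, Z=2, Y=2, V=0, X=0, U=0) weight 16/3375
  … 15 more
Group by Z:
  weight(Z=1) = 1/27
  weight(Z=2) = 1/27
Total weight = 1/27 + 1/27 = 2/27
P(Z=1 | obs) = 1/27 / 2/27 = 1/2
P(Z=2 | obs) = 1/27 / 2/27 = 1/2

P(Z=1) = 1/2, P(Z=2) = 1/2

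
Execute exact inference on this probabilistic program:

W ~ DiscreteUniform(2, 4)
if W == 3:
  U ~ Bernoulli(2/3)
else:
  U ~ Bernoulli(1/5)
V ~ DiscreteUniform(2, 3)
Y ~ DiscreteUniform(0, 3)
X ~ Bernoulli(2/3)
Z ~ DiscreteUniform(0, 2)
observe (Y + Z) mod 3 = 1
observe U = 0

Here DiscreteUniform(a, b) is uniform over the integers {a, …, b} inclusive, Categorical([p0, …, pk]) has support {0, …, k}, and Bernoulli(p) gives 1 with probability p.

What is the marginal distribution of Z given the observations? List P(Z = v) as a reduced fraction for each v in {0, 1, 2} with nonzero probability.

Enumerate traces; 48 have nonzero weight after conditioning:
  (W=2, U=0, V=2, Y=0, X=0, Z=1) weight 1/270
  (W=2, U=0, V=2, Y=0, X=1, Z=1) weight 1/135
  (W=2, U=0, V=2, Y=1, X=0, Z=0) weight 1/270
  (W=2, U=0, V=2, Y=1, X=1, Z=0) weight 1/135
  (W=2, U=0, V=2, Y=2, X=0, Z=2) weight 1/270
  (W=2, U=0, V=2, Y=2, X=1, Z=2) weight 1/135
  (W=2, U=0, V=2, Y=3, X=0, Z=1) weight 1/270
  (W=2, U=0, V=2, Y=3, X=1, Z=1) weight 1/135
  … 40 more
Group by Z:
  weight(Z=0) = 29/540
  weight(Z=1) = 29/270
  weight(Z=2) = 29/540
Total weight = 29/540 + 29/270 + 29/540 = 29/135
P(Z=0 | obs) = 29/540 / 29/135 = 1/4
P(Z=1 | obs) = 29/270 / 29/135 = 1/2
P(Z=2 | obs) = 29/540 / 29/135 = 1/4

P(Z=0) = 1/4, P(Z=1) = 1/2, P(Z=2) = 1/4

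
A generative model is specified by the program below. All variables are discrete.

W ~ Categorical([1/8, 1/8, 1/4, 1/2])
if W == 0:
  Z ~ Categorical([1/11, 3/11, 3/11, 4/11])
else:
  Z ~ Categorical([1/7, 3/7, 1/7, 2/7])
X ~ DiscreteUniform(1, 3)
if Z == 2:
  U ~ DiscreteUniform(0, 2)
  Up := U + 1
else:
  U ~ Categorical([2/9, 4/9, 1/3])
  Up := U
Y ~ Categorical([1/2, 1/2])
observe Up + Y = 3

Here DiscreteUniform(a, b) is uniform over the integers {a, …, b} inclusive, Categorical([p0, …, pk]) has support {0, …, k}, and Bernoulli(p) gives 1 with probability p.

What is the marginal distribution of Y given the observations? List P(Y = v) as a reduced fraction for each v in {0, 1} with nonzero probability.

P(Y=0) = 7/51, P(Y=1) = 44/51

Enumerate traces; 60 have nonzero weight after conditioning:
  (W=0, Z=0, X=1, U=2, Y=1) weight 1/1584
  (W=0, Z=0, X=2, U=2, Y=1) weight 1/1584
  (W=0, Z=0, X=3, U=2, Y=1) weight 1/1584
  (W=0, Z=1, X=1, U=2, Y=1) weight 1/528
  (W=0, Z=1, X=2, U=2, Y=1) weight 1/528
  (W=0, Z=1, X=3, U=2, Y=1) weight 1/528
  (W=0, Z=2, X=1, U=1, Y=1) weight 1/528
  (W=0, Z=2, X=1, U=2, Y=0) weight 1/528
  … 52 more
Group by Y:
  weight(Y=0) = 7/264
  weight(Y=1) = 1/6
Total weight = 7/264 + 1/6 = 17/88
P(Y=0 | obs) = 7/264 / 17/88 = 7/51
P(Y=1 | obs) = 1/6 / 17/88 = 44/51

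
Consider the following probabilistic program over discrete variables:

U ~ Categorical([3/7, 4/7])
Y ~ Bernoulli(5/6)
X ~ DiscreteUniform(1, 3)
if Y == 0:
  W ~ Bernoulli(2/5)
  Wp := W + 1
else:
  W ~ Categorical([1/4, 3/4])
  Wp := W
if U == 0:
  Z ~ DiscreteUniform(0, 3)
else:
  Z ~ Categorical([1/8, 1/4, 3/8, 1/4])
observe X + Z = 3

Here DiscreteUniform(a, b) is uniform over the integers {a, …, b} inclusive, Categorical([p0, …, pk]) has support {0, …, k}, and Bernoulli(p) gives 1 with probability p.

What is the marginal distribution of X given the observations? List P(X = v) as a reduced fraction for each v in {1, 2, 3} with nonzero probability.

Enumerate traces; 24 have nonzero weight after conditioning:
  (U=0, Y=0, X=1, W=0, Z=2) weight 1/280
  (U=0, Y=0, X=1, W=1, Z=2) weight 1/420
  (U=0, Y=0, X=2, W=0, Z=1) weight 1/280
  (U=0, Y=0, X=2, W=1, Z=1) weight 1/420
  (U=0, Y=0, X=3, W=0, Z=0) weight 1/280
  (U=0, Y=0, X=3, W=1, Z=0) weight 1/420
  (U=0, Y=1, X=1, W=0, Z=2) weight 5/672
  (U=0, Y=1, X=1, W=1, Z=2) weight 5/224
  … 16 more
Group by X:
  weight(X=1) = 3/28
  weight(X=2) = 1/12
  weight(X=3) = 5/84
Total weight = 3/28 + 1/12 + 5/84 = 1/4
P(X=1 | obs) = 3/28 / 1/4 = 3/7
P(X=2 | obs) = 1/12 / 1/4 = 1/3
P(X=3 | obs) = 5/84 / 1/4 = 5/21

P(X=1) = 3/7, P(X=2) = 1/3, P(X=3) = 5/21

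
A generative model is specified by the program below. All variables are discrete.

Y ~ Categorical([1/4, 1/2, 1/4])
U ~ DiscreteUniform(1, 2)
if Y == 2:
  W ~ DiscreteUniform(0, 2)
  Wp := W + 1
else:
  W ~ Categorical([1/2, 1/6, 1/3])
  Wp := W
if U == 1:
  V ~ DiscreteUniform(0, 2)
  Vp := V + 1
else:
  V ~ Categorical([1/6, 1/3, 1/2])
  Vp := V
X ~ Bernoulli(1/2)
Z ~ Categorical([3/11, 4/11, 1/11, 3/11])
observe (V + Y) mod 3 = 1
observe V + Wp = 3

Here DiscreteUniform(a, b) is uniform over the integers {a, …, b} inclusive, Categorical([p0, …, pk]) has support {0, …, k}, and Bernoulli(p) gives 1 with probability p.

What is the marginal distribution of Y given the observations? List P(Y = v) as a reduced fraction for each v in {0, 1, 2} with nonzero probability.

Enumerate traces; 32 have nonzero weight after conditioning:
  (Y=0, U=1, W=2, V=1, X=0, Z=0) weight 1/528
  (Y=0, U=1, W=2, V=1, X=0, Z=1) weight 1/396
  (Y=0, U=1, W=2, V=1, X=0, Z=2) weight 1/1584
  (Y=0, U=1, W=2, V=1, X=0, Z=3) weight 1/528
  (Y=0, U=1, W=2, V=1, X=1, Z=0) weight 1/528
  (Y=0, U=1, W=2, V=1, X=1, Z=1) weight 1/396
  (Y=0, U=1, W=2, V=1, X=1, Z=2) weight 1/1584
  (Y=0, U=1, W=2, V=1, X=1, Z=3) weight 1/528
  (Y=2, U=1, W=0, V=2, X=0, Z=0) weight 1/528
  … 23 more
Group by Y:
  weight(Y=0) = 1/36
  weight(Y=2) = 5/144
Total weight = 1/36 + 5/144 = 1/16
P(Y=0 | obs) = 1/36 / 1/16 = 4/9
P(Y=2 | obs) = 5/144 / 1/16 = 5/9

P(Y=0) = 4/9, P(Y=2) = 5/9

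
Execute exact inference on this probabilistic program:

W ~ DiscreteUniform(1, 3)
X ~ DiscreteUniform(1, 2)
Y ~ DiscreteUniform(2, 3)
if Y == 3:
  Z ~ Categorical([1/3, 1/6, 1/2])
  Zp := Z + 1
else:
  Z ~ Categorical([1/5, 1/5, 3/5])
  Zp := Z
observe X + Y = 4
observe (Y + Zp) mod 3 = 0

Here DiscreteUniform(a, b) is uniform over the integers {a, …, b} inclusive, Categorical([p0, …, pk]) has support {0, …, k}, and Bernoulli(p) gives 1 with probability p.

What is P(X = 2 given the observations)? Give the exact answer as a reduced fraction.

P(X = 2 | obs) = 2/7

Enumerate traces; 6 have nonzero weight after conditioning:
  (W=1, X=1, Y=3, Z=2) weight 1/24
  (W=1, X=2, Y=2, Z=1) weight 1/60
  (W=2, X=1, Y=3, Z=2) weight 1/24
  (W=2, X=2, Y=2, Z=1) weight 1/60
  (W=3, X=1, Y=3, Z=2) weight 1/24
  (W=3, X=2, Y=2, Z=1) weight 1/60
Group by X:
  weight(X=1) = 1/8
  weight(X=2) = 1/20
Total weight = 1/8 + 1/20 = 7/40
P(X=1 | obs) = 1/8 / 7/40 = 5/7
P(X=2 | obs) = 1/20 / 7/40 = 2/7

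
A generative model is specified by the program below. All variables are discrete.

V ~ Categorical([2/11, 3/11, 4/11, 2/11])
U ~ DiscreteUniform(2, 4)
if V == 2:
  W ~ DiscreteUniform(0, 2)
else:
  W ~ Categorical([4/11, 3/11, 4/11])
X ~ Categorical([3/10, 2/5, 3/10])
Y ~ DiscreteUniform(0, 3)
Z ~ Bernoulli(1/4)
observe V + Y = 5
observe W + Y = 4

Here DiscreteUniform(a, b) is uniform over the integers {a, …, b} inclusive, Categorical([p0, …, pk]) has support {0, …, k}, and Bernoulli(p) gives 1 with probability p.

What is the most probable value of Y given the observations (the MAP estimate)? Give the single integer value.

argmax_v P(Y = v | obs) = 3

Enumerate traces; 36 have nonzero weight after conditioning:
  (V=2, U=2, W=1, X=0, Y=3, Z=0) weight 1/440
  (V=2, U=2, W=1, X=0, Y=3, Z=1) weight 1/1320
  (V=2, U=2, W=1, X=1, Y=3, Z=0) weight 1/330
  (V=2, U=2, W=1, X=1, Y=3, Z=1) weight 1/990
  (V=2, U=2, W=1, X=2, Y=3, Z=0) weight 1/440
  (V=2, U=2, W=1, X=2, Y=3, Z=1) weight 1/1320
  (V=2, U=3, W=1, X=0, Y=3, Z=0) weight 1/440
  (V=2, U=3, W=1, X=0, Y=3, Z=1) weight 1/1320
  (V=3, U=2, W=2, X=0, Y=2, Z=0) weight 3/2420
  … 27 more
Group by Y:
  weight(Y=2) = 2/121
  weight(Y=3) = 1/33
Total weight = 2/121 + 1/33 = 17/363
P(Y=2 | obs) = 2/121 / 17/363 = 6/17
P(Y=3 | obs) = 1/33 / 17/363 = 11/17
argmax = 3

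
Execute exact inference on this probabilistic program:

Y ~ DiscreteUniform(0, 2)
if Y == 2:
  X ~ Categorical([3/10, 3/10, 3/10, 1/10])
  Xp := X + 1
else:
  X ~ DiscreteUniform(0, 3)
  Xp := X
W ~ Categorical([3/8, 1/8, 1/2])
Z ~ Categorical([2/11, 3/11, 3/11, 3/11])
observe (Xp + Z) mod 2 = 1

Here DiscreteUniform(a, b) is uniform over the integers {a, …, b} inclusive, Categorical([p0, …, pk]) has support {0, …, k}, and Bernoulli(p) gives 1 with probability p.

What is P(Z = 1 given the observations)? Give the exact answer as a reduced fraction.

Enumerate traces; 72 have nonzero weight after conditioning:
  (Y=0, X=0, W=0, Z=1) weight 3/352
  (Y=0, X=0, W=0, Z=3) weight 3/352
  (Y=0, X=0, W=1, Z=1) weight 1/352
  (Y=0, X=0, W=1, Z=3) weight 1/352
  (Y=0, X=0, W=2, Z=1) weight 1/88
  (Y=0, X=0, W=2, Z=3) weight 1/88
  (Y=0, X=1, W=0, Z=0) weight 1/176
  (Y=0, X=1, W=0, Z=2) weight 3/352
  … 64 more
Group by Z:
  weight(Z=0) = 16/165
  weight(Z=1) = 7/55
  weight(Z=2) = 8/55
  weight(Z=3) = 7/55
Total weight = 16/165 + 7/55 + 8/55 + 7/55 = 82/165
P(Z=0 | obs) = 16/165 / 82/165 = 8/41
P(Z=1 | obs) = 7/55 / 82/165 = 21/82
P(Z=2 | obs) = 8/55 / 82/165 = 12/41
P(Z=3 | obs) = 7/55 / 82/165 = 21/82

P(Z = 1 | obs) = 21/82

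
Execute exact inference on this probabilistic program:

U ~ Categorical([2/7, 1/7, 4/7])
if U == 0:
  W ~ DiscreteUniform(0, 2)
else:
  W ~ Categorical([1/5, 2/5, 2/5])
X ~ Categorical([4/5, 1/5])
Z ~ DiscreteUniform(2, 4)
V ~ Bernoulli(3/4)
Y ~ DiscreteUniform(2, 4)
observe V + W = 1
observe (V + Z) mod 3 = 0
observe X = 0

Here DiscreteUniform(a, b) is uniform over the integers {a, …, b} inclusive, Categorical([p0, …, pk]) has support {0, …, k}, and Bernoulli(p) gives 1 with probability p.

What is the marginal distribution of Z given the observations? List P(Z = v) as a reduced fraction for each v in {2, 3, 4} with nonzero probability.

P(Z=2) = 15/23, P(Z=3) = 8/23

Enumerate traces; 18 have nonzero weight after conditioning:
  (U=0, W=0, X=0, Z=2, V=1, Y=2) weight 2/315
  (U=0, W=0, X=0, Z=2, V=1, Y=3) weight 2/315
  (U=0, W=0, X=0, Z=2, V=1, Y=4) weight 2/315
  (U=0, W=1, X=0, Z=3, V=0, Y=2) weight 2/945
  (U=0, W=1, X=0, Z=3, V=0, Y=3) weight 2/945
  (U=0, W=1, X=0, Z=3, V=0, Y=4) weight 2/945
  (U=1, W=0, X=0, Z=2, V=1, Y=2) weight 1/525
  (U=1, W=0, X=0, Z=2, V=1, Y=3) weight 1/525
  … 10 more
Group by Z:
  weight(Z=2) = 1/21
  weight(Z=3) = 8/315
Total weight = 1/21 + 8/315 = 23/315
P(Z=2 | obs) = 1/21 / 23/315 = 15/23
P(Z=3 | obs) = 8/315 / 23/315 = 8/23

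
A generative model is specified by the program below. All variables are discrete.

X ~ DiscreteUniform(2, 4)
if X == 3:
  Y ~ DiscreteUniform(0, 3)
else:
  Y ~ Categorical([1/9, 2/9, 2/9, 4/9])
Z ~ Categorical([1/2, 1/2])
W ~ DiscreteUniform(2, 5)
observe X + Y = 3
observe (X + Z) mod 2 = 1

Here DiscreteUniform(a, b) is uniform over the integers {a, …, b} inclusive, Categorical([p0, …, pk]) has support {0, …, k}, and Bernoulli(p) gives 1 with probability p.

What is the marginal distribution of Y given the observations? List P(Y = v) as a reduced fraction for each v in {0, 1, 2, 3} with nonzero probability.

P(Y=0) = 9/17, P(Y=1) = 8/17

Enumerate traces; 8 have nonzero weight after conditioning:
  (X=2, Y=1, Z=1, W=2) weight 1/108
  (X=2, Y=1, Z=1, W=3) weight 1/108
  (X=2, Y=1, Z=1, W=4) weight 1/108
  (X=2, Y=1, Z=1, W=5) weight 1/108
  (X=3, Y=0, Z=0, W=2) weight 1/96
  (X=3, Y=0, Z=0, W=3) weight 1/96
  (X=3, Y=0, Z=0, W=4) weight 1/96
  (X=3, Y=0, Z=0, W=5) weight 1/96
Group by Y:
  weight(Y=0) = 1/24
  weight(Y=1) = 1/27
Total weight = 1/24 + 1/27 = 17/216
P(Y=0 | obs) = 1/24 / 17/216 = 9/17
P(Y=1 | obs) = 1/27 / 17/216 = 8/17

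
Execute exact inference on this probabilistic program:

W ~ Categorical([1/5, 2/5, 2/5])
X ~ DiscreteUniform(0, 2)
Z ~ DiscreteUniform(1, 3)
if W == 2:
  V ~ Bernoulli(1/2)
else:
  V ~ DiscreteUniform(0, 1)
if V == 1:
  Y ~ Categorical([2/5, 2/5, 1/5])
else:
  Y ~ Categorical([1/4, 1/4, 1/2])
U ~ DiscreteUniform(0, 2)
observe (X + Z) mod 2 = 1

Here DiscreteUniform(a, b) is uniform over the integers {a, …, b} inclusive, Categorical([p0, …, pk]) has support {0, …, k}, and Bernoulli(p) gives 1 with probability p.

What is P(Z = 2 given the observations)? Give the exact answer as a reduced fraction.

Enumerate traces; 270 have nonzero weight after conditioning:
  (W=0, X=0, Z=1, V=0, Y=0, U=0) weight 1/1080
  (W=0, X=0, Z=1, V=0, Y=0, U=1) weight 1/1080
  (W=0, X=0, Z=1, V=0, Y=0, U=2) weight 1/1080
  (W=0, X=0, Z=1, V=0, Y=1, U=0) weight 1/1080
  (W=0, X=0, Z=1, V=0, Y=1, U=1) weight 1/1080
  (W=0, X=0, Z=1, V=0, Y=1, U=2) weight 1/1080
  (W=0, X=0, Z=1, V=0, Y=2, U=0) weight 1/540
  (W=0, X=0, Z=1, V=0, Y=2, U=1) weight 1/540
  (W=0, X=0, Z=3, V=0, Y=0, U=0) weight 1/1080
  (W=0, X=1, Z=2, V=0, Y=0, U=0) weight 1/1080
  … 260 more
Group by Z:
  weight(Z=1) = 2/9
  weight(Z=2) = 1/9
  weight(Z=3) = 2/9
Total weight = 2/9 + 1/9 + 2/9 = 5/9
P(Z=1 | obs) = 2/9 / 5/9 = 2/5
P(Z=2 | obs) = 1/9 / 5/9 = 1/5
P(Z=3 | obs) = 2/9 / 5/9 = 2/5

P(Z = 2 | obs) = 1/5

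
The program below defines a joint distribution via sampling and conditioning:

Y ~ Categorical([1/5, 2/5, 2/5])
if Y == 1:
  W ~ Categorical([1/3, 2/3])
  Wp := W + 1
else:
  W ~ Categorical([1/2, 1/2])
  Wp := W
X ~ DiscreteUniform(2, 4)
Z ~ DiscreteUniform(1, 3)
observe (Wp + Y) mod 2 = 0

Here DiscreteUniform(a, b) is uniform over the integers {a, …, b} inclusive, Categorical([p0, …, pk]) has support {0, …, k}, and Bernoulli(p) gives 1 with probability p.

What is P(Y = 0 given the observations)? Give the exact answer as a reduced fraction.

Enumerate traces; 27 have nonzero weight after conditioning:
  (Y=0, W=0, X=2, Z=1) weight 1/90
  (Y=0, W=0, X=2, Z=2) weight 1/90
  (Y=0, W=0, X=2, Z=3) weight 1/90
  (Y=0, W=0, X=3, Z=1) weight 1/90
  (Y=0, W=0, X=3, Z=2) weight 1/90
  (Y=0, W=0, X=3, Z=3) weight 1/90
  (Y=0, W=0, X=4, Z=1) weight 1/90
  (Y=0, W=0, X=4, Z=2) weight 1/90
  (Y=1, W=0, X=2, Z=1) weight 2/135
  (Y=2, W=0, X=2, Z=1) weight 1/45
  … 17 more
Group by Y:
  weight(Y=0) = 1/10
  weight(Y=1) = 2/15
  weight(Y=2) = 1/5
Total weight = 1/10 + 2/15 + 1/5 = 13/30
P(Y=0 | obs) = 1/10 / 13/30 = 3/13
P(Y=1 | obs) = 2/15 / 13/30 = 4/13
P(Y=2 | obs) = 1/5 / 13/30 = 6/13

P(Y = 0 | obs) = 3/13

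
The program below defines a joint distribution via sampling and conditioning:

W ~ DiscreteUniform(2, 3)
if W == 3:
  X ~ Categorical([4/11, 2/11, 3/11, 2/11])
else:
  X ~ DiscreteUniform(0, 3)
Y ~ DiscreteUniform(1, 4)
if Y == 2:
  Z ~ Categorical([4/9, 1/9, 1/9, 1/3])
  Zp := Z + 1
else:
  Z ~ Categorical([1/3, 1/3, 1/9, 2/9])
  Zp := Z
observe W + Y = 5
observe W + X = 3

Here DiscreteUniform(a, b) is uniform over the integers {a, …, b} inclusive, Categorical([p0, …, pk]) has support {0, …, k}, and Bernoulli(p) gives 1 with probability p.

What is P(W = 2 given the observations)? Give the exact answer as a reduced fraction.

P(W = 2 | obs) = 11/27

Enumerate traces; 8 have nonzero weight after conditioning:
  (W=2, X=1, Y=3, Z=0) weight 1/96
  (W=2, X=1, Y=3, Z=1) weight 1/96
  (W=2, X=1, Y=3, Z=2) weight 1/288
  (W=2, X=1, Y=3, Z=3) weight 1/144
  (W=3, X=0, Y=2, Z=0) weight 2/99
  (W=3, X=0, Y=2, Z=1) weight 1/198
  (W=3, X=0, Y=2, Z=2) weight 1/198
  (W=3, X=0, Y=2, Z=3) weight 1/66
Group by W:
  weight(W=2) = 1/32
  weight(W=3) = 1/22
Total weight = 1/32 + 1/22 = 27/352
P(W=2 | obs) = 1/32 / 27/352 = 11/27
P(W=3 | obs) = 1/22 / 27/352 = 16/27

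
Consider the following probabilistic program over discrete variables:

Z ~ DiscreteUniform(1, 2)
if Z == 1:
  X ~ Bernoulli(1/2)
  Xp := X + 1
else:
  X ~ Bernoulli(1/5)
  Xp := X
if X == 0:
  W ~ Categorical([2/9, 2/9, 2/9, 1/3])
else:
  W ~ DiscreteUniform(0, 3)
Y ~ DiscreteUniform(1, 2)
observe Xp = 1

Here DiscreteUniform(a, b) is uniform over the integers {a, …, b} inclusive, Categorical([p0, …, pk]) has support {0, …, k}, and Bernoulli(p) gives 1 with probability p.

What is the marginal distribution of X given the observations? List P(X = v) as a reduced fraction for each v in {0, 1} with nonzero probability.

Enumerate traces; 16 have nonzero weight after conditioning:
  (Z=1, X=0, W=0, Y=1) weight 1/36
  (Z=1, X=0, W=0, Y=2) weight 1/36
  (Z=1, X=0, W=1, Y=1) weight 1/36
  (Z=1, X=0, W=1, Y=2) weight 1/36
  (Z=1, X=0, W=2, Y=1) weight 1/36
  (Z=1, X=0, W=2, Y=2) weight 1/36
  (Z=1, X=0, W=3, Y=1) weight 1/24
  (Z=1, X=0, W=3, Y=2) weight 1/24
  (Z=2, X=1, W=0, Y=1) weight 1/80
  … 7 more
Group by X:
  weight(X=0) = 1/4
  weight(X=1) = 1/10
Total weight = 1/4 + 1/10 = 7/20
P(X=0 | obs) = 1/4 / 7/20 = 5/7
P(X=1 | obs) = 1/10 / 7/20 = 2/7

P(X=0) = 5/7, P(X=1) = 2/7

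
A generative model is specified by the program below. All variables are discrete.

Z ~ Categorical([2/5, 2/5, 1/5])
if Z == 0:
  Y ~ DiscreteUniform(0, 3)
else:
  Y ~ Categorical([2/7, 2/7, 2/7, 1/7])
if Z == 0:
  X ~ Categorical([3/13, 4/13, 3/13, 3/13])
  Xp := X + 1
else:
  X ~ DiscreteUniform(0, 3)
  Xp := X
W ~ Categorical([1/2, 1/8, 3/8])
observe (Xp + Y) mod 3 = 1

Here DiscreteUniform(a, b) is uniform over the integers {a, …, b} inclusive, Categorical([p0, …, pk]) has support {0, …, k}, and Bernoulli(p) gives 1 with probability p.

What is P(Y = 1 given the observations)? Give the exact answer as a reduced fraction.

P(Y = 1 | obs) = 198/617

Enumerate traces; 48 have nonzero weight after conditioning:
  (Z=0, Y=0, X=0, W=0) weight 3/260
  (Z=0, Y=0, X=0, W=1) weight 3/1040
  (Z=0, Y=0, X=0, W=2) weight 9/1040
  (Z=0, Y=0, X=3, W=0) weight 3/260
  (Z=0, Y=0, X=3, W=1) weight 3/1040
  (Z=0, Y=0, X=3, W=2) weight 9/1040
  (Z=0, Y=1, X=2, W=0) weight 3/260
  (Z=0, Y=1, X=2, W=1) weight 3/1040
  (Z=0, Y=2, X=1, W=0) weight 1/65
  (Z=0, Y=3, X=0, W=0) weight 3/260
  … 38 more
Group by Y:
  weight(Y=0) = 81/910
  weight(Y=1) = 99/910
  weight(Y=2) = 67/910
  weight(Y=3) = 123/1820
Total weight = 81/910 + 99/910 + 67/910 + 123/1820 = 617/1820
P(Y=0 | obs) = 81/910 / 617/1820 = 162/617
P(Y=1 | obs) = 99/910 / 617/1820 = 198/617
P(Y=2 | obs) = 67/910 / 617/1820 = 134/617
P(Y=3 | obs) = 123/1820 / 617/1820 = 123/617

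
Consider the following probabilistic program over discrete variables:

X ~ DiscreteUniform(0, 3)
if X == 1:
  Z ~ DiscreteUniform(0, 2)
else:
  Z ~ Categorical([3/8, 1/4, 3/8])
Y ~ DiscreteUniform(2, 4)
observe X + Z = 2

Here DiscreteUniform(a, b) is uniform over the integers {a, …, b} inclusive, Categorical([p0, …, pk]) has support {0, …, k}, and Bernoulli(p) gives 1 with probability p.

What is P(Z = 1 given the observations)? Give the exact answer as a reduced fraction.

Enumerate traces; 9 have nonzero weight after conditioning:
  (X=0, Z=2, Y=2) weight 1/32
  (X=0, Z=2, Y=3) weight 1/32
  (X=0, Z=2, Y=4) weight 1/32
  (X=1, Z=1, Y=2) weight 1/36
  (X=1, Z=1, Y=3) weight 1/36
  (X=1, Z=1, Y=4) weight 1/36
  (X=2, Z=0, Y=2) weight 1/32
  (X=2, Z=0, Y=3) weight 1/32
  … 1 more
Group by Z:
  weight(Z=0) = 3/32
  weight(Z=1) = 1/12
  weight(Z=2) = 3/32
Total weight = 3/32 + 1/12 + 3/32 = 13/48
P(Z=0 | obs) = 3/32 / 13/48 = 9/26
P(Z=1 | obs) = 1/12 / 13/48 = 4/13
P(Z=2 | obs) = 3/32 / 13/48 = 9/26

P(Z = 1 | obs) = 4/13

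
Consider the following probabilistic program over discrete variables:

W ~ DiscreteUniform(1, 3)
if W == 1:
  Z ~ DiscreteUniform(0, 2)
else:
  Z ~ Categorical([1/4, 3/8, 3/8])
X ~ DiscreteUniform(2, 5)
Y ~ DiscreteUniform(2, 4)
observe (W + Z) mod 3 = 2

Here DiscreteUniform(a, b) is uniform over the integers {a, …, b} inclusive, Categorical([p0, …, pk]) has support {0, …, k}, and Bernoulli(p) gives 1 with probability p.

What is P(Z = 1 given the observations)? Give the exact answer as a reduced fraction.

P(Z = 1 | obs) = 8/23

Enumerate traces; 36 have nonzero weight after conditioning:
  (W=1, Z=1, X=2, Y=2) weight 1/108
  (W=1, Z=1, X=2, Y=3) weight 1/108
  (W=1, Z=1, X=2, Y=4) weight 1/108
  (W=1, Z=1, X=3, Y=2) weight 1/108
  (W=1, Z=1, X=3, Y=3) weight 1/108
  (W=1, Z=1, X=3, Y=4) weight 1/108
  (W=1, Z=1, X=4, Y=2) weight 1/108
  (W=1, Z=1, X=4, Y=3) weight 1/108
  (W=2, Z=0, X=2, Y=2) weight 1/144
  (W=3, Z=2, X=2, Y=2) weight 1/96
  … 26 more
Group by Z:
  weight(Z=0) = 1/12
  weight(Z=1) = 1/9
  weight(Z=2) = 1/8
Total weight = 1/12 + 1/9 + 1/8 = 23/72
P(Z=0 | obs) = 1/12 / 23/72 = 6/23
P(Z=1 | obs) = 1/9 / 23/72 = 8/23
P(Z=2 | obs) = 1/8 / 23/72 = 9/23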